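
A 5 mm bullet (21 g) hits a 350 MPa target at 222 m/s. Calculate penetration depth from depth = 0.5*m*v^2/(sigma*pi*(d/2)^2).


A = pi*(d/2)^2 = pi*(5/2)^2 = 19.635 mm^2
E = 0.5*m*v^2 = 0.5*0.021*222^2 = 517.482 J
depth = E/(sigma*A) = 517.482 J / (350 MPa * 19.635 mm^2) = 517.482/(350 * 19.635) m = 0.0753004 m ≈ 75.3 mm

75.3 mm


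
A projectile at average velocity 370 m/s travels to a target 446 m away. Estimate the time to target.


t = d/v = 446/370 = 1.205 s

1.205 s


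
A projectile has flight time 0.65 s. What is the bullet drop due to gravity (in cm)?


drop = 0.5*g*t^2 = 0.5*9.81*0.65^2 = 2.07236 m ≈ 207.2 cm

207.2 cm


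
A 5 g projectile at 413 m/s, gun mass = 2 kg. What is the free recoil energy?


v_r = m_p*v_p/m_gun = 0.005*413/2 = 1.0325 m/s, E_r = 0.5*m_gun*v_r^2 = 0.5*2*1.0325^2 = 1.066 J

1.066 J


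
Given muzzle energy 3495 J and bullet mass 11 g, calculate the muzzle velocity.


v = sqrt(2*E/m) = sqrt(2*3495/0.011) = 797.2 m/s

797.2 m/s


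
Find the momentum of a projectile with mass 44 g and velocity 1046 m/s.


p = m*v = 0.044*1046 = 46.02 kg·m/s

46.02 kg·m/s


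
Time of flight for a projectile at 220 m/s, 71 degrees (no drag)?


T = 2*v0*sin(theta)/g = 2*220*sin(71°)/9.81 = 42.41 s

42.41 s


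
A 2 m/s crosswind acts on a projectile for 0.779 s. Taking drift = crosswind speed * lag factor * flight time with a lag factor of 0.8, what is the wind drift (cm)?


drift = v_wind * lag * t = 2 * 0.8 * 0.779 = 1.2464 m ≈ 124.6 cm

124.6 cm


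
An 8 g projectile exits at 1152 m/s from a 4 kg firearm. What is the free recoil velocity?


v_recoil = m_p * v_p / m_gun = 0.008 * 1152 / 4 = 2.304 m/s

2.304 m/s


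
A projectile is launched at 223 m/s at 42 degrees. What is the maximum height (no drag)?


H = (v0*sin(theta))^2 / (2g) = (223*sin(42°))^2 / (2*9.81) = 1135 m

1135 m


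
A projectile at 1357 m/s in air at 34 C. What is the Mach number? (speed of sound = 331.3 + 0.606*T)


a = 331.3 + 0.606*(34) = 351.904 m/s
M = v/a = 1357/351.904 = 3.856

3.856


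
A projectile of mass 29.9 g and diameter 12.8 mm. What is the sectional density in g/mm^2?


SD = m/d^2 = 29.9/12.8^2 = 0.1825 g/mm^2

0.1825 g/mm^2


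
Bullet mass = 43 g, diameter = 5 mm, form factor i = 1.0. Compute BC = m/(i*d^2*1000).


BC = m/(i*d^2*1000) = 43/(1.0 * 5^2 * 1000) = 0.00172

0.00172


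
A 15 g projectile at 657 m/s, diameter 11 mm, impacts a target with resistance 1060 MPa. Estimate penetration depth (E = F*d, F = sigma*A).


A = pi*(d/2)^2 = pi*(11/2)^2 = 95.0332 mm^2
E = 0.5*m*v^2 = 0.5*0.015*657^2 = 3237.37 J
depth = E/(sigma*A) = 3237.37 J / (1060 MPa * 95.0332 mm^2) = 3237.37/(1060 * 95.0332) m = 0.0321374 m ≈ 32.14 mm

32.14 mm


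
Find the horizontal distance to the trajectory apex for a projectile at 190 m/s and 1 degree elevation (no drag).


R = v0^2*sin(2*theta)/g = 190^2*sin(2*1°)/9.81 = 128.427 m
apex_dist = R/2 = 128.427/2 = 64.21 m

64.21 m


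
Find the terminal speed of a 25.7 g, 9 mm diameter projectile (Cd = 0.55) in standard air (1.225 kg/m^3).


A = pi*(d/2)^2 = pi*(9/2000)^2 = 6.36173e-05 m^2
vt = sqrt(2mg/(Cd*rho*A)) = sqrt(2*0.0257*9.81/(0.55 * 1.225 * 6.36173e-05)) = 108.5 m/s

108.5 m/s


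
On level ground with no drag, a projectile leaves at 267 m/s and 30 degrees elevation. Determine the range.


R = v0^2 * sin(2*theta) / g = 267^2 * sin(2*30°) / 9.81 = 6293 m

6293 m


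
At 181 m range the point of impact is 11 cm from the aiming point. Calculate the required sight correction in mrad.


1 mrad subtends 1 cm per 10 m of range, so adj = error_cm / (dist_m / 10) = 11 / (181/10) = 0.6077 mrad

0.6077 mrad


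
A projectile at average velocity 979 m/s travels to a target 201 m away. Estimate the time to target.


t = d/v = 201/979 = 0.2053 s

0.2053 s


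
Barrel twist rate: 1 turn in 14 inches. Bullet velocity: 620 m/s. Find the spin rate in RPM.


twist_m = 14*0.0254 = 0.3556 m
spin = v/twist = 620/0.3556 = 1743.532 rev/s
RPM = spin*60 = 1743.532*60 ≈ 104612 RPM

104612 RPM


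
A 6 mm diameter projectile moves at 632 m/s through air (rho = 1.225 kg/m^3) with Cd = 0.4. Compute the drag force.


A = pi*(d/2)^2 = pi*(6/2000)^2 = 2.82743e-05 m^2
Fd = 0.5*Cd*rho*A*v^2 = 0.5*0.4*1.225*2.82743e-05*632^2 = 2.767 N

2.767 N


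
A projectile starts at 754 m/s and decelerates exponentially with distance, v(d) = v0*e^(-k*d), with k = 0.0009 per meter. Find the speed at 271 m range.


v = v0*exp(-k*d) = 754*exp(-0.0009*271) = 590.8 m/s

590.8 m/s


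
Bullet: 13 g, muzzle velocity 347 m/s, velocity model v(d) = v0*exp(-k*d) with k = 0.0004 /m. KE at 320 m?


v = v0*exp(-k*d) = 347*exp(-0.0004*320) = 305.309 m/s
E = 0.5*m*v^2 = 0.5*0.013*305.309^2 = 605.9 J

605.9 J


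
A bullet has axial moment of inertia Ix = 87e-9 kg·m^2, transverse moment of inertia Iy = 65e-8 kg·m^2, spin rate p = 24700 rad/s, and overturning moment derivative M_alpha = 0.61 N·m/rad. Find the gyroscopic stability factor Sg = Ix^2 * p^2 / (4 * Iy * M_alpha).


Sg = Ix^2 * p^2 / (4 * Iy * M_alpha) = (87e-9)^2 * 24700^2 / (4 * 65e-8 * 0.61) = 2.912

2.912


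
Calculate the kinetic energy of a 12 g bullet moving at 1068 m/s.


E = 0.5*m*v^2 = 0.5*0.012*1068^2 = 6844 J

6844 J


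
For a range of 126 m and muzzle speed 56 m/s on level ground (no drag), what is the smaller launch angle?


sin(2*theta) = R*g/v0^2 = 126*9.81/56^2 = 0.394152, theta = arcsin(0.394152)/2 = 11.61°

11.61 degrees


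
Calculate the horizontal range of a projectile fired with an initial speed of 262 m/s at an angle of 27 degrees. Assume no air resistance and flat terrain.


R = v0^2 * sin(2*theta) / g = 262^2 * sin(2*27°) / 9.81 = 5661 m

5661 m


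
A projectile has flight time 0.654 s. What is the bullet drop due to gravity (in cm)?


drop = 0.5*g*t^2 = 0.5*9.81*0.654^2 = 2.09795 m ≈ 209.8 cm

209.8 cm


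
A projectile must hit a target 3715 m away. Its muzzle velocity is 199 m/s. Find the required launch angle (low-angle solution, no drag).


sin(2*theta) = R*g/v0^2 = 3715*9.81/199^2 = 0.920284, theta = arcsin(0.920284)/2 = 33.48°

33.48 degrees


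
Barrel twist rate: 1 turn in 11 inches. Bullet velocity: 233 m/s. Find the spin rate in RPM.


twist_m = 11*0.0254 = 0.2794 m
spin = v/twist = 233/0.2794 = 833.9298 rev/s
RPM = spin*60 = 833.9298*60 ≈ 50036 RPM

50036 RPM


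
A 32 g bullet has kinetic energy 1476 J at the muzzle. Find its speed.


v = sqrt(2*E/m) = sqrt(2*1476/0.032) = 303.7 m/s

303.7 m/s


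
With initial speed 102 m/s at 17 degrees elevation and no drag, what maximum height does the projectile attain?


H = (v0*sin(theta))^2 / (2g) = (102*sin(17°))^2 / (2*9.81) = 45.33 m

45.33 m


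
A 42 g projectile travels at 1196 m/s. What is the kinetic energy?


E = 0.5*m*v^2 = 0.5*0.042*1196^2 = 30039 J

30039 J


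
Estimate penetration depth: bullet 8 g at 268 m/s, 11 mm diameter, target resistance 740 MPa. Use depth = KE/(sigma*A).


A = pi*(d/2)^2 = pi*(11/2)^2 = 95.0332 mm^2
E = 0.5*m*v^2 = 0.5*0.008*268^2 = 287.296 J
depth = E/(sigma*A) = 287.296 J / (740 MPa * 95.0332 mm^2) = 287.296/(740 * 95.0332) m = 0.00408529 m ≈ 4.085 mm

4.085 mm


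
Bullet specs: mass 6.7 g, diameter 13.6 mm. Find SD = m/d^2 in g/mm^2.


SD = m/d^2 = 6.7/13.6^2 = 0.03622 g/mm^2

0.03622 g/mm^2


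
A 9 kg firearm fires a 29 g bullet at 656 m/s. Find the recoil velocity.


v_recoil = m_p * v_p / m_gun = 0.029 * 656 / 9 = 2.114 m/s

2.114 m/s


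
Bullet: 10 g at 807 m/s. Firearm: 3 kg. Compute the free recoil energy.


v_r = m_p*v_p/m_gun = 0.01*807/3 = 2.69 m/s, E_r = 0.5*m_gun*v_r^2 = 0.5*3*2.69^2 = 10.85 J

10.85 J


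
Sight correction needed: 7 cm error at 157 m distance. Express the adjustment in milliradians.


1 mrad subtends 1 cm per 10 m of range, so adj = error_cm / (dist_m / 10) = 7 / (157/10) = 0.4459 mrad

0.4459 mrad


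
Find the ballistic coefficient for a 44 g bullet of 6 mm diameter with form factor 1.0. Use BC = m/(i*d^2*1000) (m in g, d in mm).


BC = m/(i*d^2*1000) = 44/(1.0 * 6^2 * 1000) = 0.001222

0.001222


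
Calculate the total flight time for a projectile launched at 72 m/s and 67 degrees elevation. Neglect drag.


T = 2*v0*sin(theta)/g = 2*72*sin(67°)/9.81 = 13.51 s

13.51 s


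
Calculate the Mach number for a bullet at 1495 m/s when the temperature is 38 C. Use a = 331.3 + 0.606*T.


a = 331.3 + 0.606*(38) = 354.328 m/s
M = v/a = 1495/354.328 = 4.219

4.219


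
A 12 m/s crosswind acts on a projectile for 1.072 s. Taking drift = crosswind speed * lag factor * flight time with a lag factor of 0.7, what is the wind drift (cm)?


drift = v_wind * lag * t = 12 * 0.7 * 1.072 = 9.0048 m ≈ 900.5 cm

900.5 cm


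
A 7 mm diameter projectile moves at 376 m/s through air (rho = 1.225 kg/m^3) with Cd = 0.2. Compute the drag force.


A = pi*(d/2)^2 = pi*(7/2000)^2 = 3.84845e-05 m^2
Fd = 0.5*Cd*rho*A*v^2 = 0.5*0.2*1.225*3.84845e-05*376^2 = 0.6665 N

0.6665 N


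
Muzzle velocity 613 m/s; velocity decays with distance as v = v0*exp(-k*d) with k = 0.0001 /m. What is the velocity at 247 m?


v = v0*exp(-k*d) = 613*exp(-0.0001*247) = 598 m/s

598 m/s


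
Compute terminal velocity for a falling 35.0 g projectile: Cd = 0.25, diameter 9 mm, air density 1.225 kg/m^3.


A = pi*(d/2)^2 = pi*(9/2000)^2 = 6.36173e-05 m^2
vt = sqrt(2mg/(Cd*rho*A)) = sqrt(2*0.035*9.81/(0.25 * 1.225 * 6.36173e-05)) = 187.7 m/s

187.7 m/s


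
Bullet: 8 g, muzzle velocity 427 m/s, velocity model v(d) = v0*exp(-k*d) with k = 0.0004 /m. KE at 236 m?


v = v0*exp(-k*d) = 427*exp(-0.0004*236) = 388.535 m/s
E = 0.5*m*v^2 = 0.5*0.008*388.535^2 = 603.8 J

603.8 J


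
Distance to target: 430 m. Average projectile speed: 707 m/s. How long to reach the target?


t = d/v = 430/707 = 0.6082 s

0.6082 s


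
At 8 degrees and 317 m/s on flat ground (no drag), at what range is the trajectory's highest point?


R = v0^2*sin(2*theta)/g = 317^2*sin(2*8°)/9.81 = 2823.5 m
apex_dist = R/2 = 2823.5/2 = 1412 m

1412 m


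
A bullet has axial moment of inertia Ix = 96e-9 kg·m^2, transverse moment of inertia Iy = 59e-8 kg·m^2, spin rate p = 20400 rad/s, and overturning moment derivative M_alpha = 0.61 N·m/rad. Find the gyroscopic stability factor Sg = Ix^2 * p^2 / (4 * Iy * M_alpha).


Sg = Ix^2 * p^2 / (4 * Iy * M_alpha) = (96e-9)^2 * 20400^2 / (4 * 59e-8 * 0.61) = 2.664

2.664


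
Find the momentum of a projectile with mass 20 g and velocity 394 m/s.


p = m*v = 0.02*394 = 7.88 kg·m/s

7.88 kg·m/s


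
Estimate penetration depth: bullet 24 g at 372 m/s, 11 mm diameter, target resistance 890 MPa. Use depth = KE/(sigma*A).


A = pi*(d/2)^2 = pi*(11/2)^2 = 95.0332 mm^2
E = 0.5*m*v^2 = 0.5*0.024*372^2 = 1660.61 J
depth = E/(sigma*A) = 1660.61 J / (890 MPa * 95.0332 mm^2) = 1660.61/(890 * 95.0332) m = 0.0196337 m ≈ 19.63 mm

19.63 mm


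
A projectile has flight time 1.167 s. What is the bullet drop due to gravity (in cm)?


drop = 0.5*g*t^2 = 0.5*9.81*1.167^2 = 6.68007 m ≈ 668 cm

668 cm


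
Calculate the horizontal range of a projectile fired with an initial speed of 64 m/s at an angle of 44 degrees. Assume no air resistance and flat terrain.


R = v0^2 * sin(2*theta) / g = 64^2 * sin(2*44°) / 9.81 = 417.3 m

417.3 m


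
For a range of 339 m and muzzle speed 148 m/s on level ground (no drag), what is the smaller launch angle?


sin(2*theta) = R*g/v0^2 = 339*9.81/148^2 = 0.151826, theta = arcsin(0.151826)/2 = 4.366°

4.366 degrees


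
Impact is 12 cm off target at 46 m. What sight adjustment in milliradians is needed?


1 mrad subtends 1 cm per 10 m of range, so adj = error_cm / (dist_m / 10) = 12 / (46/10) = 2.609 mrad

2.609 mrad


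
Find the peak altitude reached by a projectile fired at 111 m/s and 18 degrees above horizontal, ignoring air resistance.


H = (v0*sin(theta))^2 / (2g) = (111*sin(18°))^2 / (2*9.81) = 59.97 m

59.97 m


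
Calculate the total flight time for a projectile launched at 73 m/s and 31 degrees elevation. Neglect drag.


T = 2*v0*sin(theta)/g = 2*73*sin(31°)/9.81 = 7.665 s

7.665 s


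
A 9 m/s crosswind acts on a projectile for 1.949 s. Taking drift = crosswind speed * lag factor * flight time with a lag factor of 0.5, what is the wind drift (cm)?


drift = v_wind * lag * t = 9 * 0.5 * 1.949 = 8.7705 m ≈ 877.1 cm

877.1 cm


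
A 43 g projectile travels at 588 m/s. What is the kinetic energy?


E = 0.5*m*v^2 = 0.5*0.043*588^2 = 7433 J

7433 J


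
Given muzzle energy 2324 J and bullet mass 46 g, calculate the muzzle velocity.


v = sqrt(2*E/m) = sqrt(2*2324/0.046) = 317.9 m/s

317.9 m/s


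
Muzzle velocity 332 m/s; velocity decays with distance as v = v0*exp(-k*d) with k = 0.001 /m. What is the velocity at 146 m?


v = v0*exp(-k*d) = 332*exp(-0.001*146) = 286.9 m/s

286.9 m/s


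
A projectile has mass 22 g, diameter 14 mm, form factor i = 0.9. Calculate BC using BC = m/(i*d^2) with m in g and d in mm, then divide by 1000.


BC = m/(i*d^2*1000) = 22/(0.9 * 14^2 * 1000) = 0.0001247

0.0001247


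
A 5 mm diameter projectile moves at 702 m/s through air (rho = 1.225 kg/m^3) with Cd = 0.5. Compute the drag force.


A = pi*(d/2)^2 = pi*(5/2000)^2 = 1.96350e-05 m^2
Fd = 0.5*Cd*rho*A*v^2 = 0.5*0.5*1.225*1.96350e-05*702^2 = 2.963 N

2.963 N


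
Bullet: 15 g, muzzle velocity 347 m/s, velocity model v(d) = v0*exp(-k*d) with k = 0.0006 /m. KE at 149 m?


v = v0*exp(-k*d) = 347*exp(-0.0006*149) = 317.324 m/s
E = 0.5*m*v^2 = 0.5*0.015*317.324^2 = 755.2 J

755.2 J


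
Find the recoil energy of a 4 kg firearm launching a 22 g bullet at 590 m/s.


v_r = m_p*v_p/m_gun = 0.022*590/4 = 3.245 m/s, E_r = 0.5*m_gun*v_r^2 = 0.5*4*3.245^2 = 21.06 J

21.06 J


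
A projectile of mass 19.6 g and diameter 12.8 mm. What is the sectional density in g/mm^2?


SD = m/d^2 = 19.6/12.8^2 = 0.1196 g/mm^2

0.1196 g/mm^2


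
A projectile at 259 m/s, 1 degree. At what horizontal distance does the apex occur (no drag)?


R = v0^2*sin(2*theta)/g = 259^2*sin(2*1°)/9.81 = 238.644 m
apex_dist = R/2 = 238.644/2 = 119.3 m

119.3 m


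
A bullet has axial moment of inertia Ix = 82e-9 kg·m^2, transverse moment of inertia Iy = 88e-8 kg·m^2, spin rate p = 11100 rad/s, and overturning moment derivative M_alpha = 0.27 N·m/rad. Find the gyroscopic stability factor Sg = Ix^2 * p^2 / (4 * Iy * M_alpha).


Sg = Ix^2 * p^2 / (4 * Iy * M_alpha) = (82e-9)^2 * 11100^2 / (4 * 88e-8 * 0.27) = 0.8717

0.8717


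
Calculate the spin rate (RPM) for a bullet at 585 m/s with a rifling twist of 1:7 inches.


twist_m = 7*0.0254 = 0.1778 m
spin = v/twist = 585/0.1778 = 3290.214 rev/s
RPM = spin*60 = 3290.214*60 ≈ 197413 RPM

197413 RPM


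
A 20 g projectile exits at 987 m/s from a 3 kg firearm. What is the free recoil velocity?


v_recoil = m_p * v_p / m_gun = 0.02 * 987 / 3 = 6.58 m/s

6.58 m/s


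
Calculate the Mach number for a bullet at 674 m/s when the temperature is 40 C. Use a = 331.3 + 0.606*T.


a = 331.3 + 0.606*(40) = 355.54 m/s
M = v/a = 674/355.54 = 1.896

1.896


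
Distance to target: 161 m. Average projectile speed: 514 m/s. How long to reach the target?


t = d/v = 161/514 = 0.3132 s

0.3132 s


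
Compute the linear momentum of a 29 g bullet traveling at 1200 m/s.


p = m*v = 0.029*1200 = 34.8 kg·m/s

34.8 kg·m/s


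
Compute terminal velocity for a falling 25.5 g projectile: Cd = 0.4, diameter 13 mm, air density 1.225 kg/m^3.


A = pi*(d/2)^2 = pi*(13/2000)^2 = 1.32732e-04 m^2
vt = sqrt(2mg/(Cd*rho*A)) = sqrt(2*0.0255*9.81/(0.4 * 1.225 * 1.32732e-04)) = 87.71 m/s

87.71 m/s


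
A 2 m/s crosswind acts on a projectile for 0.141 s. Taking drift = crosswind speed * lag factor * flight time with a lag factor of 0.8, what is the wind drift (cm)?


drift = v_wind * lag * t = 2 * 0.8 * 0.141 = 0.2256 m ≈ 22.56 cm

22.56 cm


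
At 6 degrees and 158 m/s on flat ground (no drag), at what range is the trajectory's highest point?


R = v0^2*sin(2*theta)/g = 158^2*sin(2*6°)/9.81 = 529.083 m
apex_dist = R/2 = 529.083/2 = 264.5 m

264.5 m


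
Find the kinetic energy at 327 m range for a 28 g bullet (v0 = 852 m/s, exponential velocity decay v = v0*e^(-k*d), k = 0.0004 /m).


v = v0*exp(-k*d) = 852*exp(-0.0004*327) = 747.539 m/s
E = 0.5*m*v^2 = 0.5*0.028*747.539^2 = 7823 J

7823 J


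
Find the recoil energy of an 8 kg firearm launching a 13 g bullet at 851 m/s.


v_r = m_p*v_p/m_gun = 0.013*851/8 = 1.38287 m/s, E_r = 0.5*m_gun*v_r^2 = 0.5*8*1.38287^2 = 7.649 J

7.649 J


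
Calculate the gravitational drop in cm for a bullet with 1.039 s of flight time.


drop = 0.5*g*t^2 = 0.5*9.81*1.039^2 = 5.29505 m ≈ 529.5 cm

529.5 cm


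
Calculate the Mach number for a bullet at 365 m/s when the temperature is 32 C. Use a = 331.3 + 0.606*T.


a = 331.3 + 0.606*(32) = 350.692 m/s
M = v/a = 365/350.692 = 1.041

1.041


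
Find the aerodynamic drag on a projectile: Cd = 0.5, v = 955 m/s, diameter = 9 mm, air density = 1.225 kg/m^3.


A = pi*(d/2)^2 = pi*(9/2000)^2 = 6.36173e-05 m^2
Fd = 0.5*Cd*rho*A*v^2 = 0.5*0.5*1.225*6.36173e-05*955^2 = 17.77 N

17.77 N


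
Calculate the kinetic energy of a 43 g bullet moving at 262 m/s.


E = 0.5*m*v^2 = 0.5*0.043*262^2 = 1476 J

1476 J


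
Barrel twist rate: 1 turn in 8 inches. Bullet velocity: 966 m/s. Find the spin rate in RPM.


twist_m = 8*0.0254 = 0.2032 m
spin = v/twist = 966/0.2032 = 4753.937 rev/s
RPM = spin*60 = 4753.937*60 ≈ 285236 RPM

285236 RPM


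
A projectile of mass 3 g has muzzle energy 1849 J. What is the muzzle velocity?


v = sqrt(2*E/m) = sqrt(2*1849/0.003) = 1110 m/s

1110 m/s


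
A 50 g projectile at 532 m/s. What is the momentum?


p = m*v = 0.05*532 = 26.6 kg·m/s

26.6 kg·m/s


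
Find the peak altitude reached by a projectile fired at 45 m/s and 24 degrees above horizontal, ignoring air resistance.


H = (v0*sin(theta))^2 / (2g) = (45*sin(24°))^2 / (2*9.81) = 17.07 m

17.07 m


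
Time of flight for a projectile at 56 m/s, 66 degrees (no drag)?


T = 2*v0*sin(theta)/g = 2*56*sin(66°)/9.81 = 10.43 s

10.43 s


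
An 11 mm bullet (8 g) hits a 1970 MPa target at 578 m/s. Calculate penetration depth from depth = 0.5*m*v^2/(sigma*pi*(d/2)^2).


A = pi*(d/2)^2 = pi*(11/2)^2 = 95.0332 mm^2
E = 0.5*m*v^2 = 0.5*0.008*578^2 = 1336.34 J
depth = E/(sigma*A) = 1336.34 J / (1970 MPa * 95.0332 mm^2) = 1336.34/(1970 * 95.0332) m = 0.00713796 m ≈ 7.138 mm

7.138 mm


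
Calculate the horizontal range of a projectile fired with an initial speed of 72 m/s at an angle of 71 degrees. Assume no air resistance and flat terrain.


R = v0^2 * sin(2*theta) / g = 72^2 * sin(2*71°) / 9.81 = 325.3 m

325.3 m


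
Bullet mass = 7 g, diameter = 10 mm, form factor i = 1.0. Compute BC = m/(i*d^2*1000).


BC = m/(i*d^2*1000) = 7/(1.0 * 10^2 * 1000) = 7e-05

7e-05


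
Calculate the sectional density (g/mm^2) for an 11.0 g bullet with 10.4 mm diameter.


SD = m/d^2 = 11.0/10.4^2 = 0.1017 g/mm^2

0.1017 g/mm^2


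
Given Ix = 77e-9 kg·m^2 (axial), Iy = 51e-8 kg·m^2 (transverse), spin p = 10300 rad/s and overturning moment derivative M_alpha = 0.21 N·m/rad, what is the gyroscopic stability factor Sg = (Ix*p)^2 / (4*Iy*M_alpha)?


Sg = Ix^2 * p^2 / (4 * Iy * M_alpha) = (77e-9)^2 * 10300^2 / (4 * 51e-8 * 0.21) = 1.468

1.468


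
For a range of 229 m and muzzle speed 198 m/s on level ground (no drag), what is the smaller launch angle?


sin(2*theta) = R*g/v0^2 = 229*9.81/198^2 = 0.0573026, theta = arcsin(0.0573026)/2 = 1.642°

1.642 degrees


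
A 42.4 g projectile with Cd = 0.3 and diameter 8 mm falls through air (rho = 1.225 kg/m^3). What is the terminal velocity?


A = pi*(d/2)^2 = pi*(8/2000)^2 = 5.02655e-05 m^2
vt = sqrt(2mg/(Cd*rho*A)) = sqrt(2*0.0424*9.81/(0.3 * 1.225 * 5.02655e-05)) = 212.2 m/s

212.2 m/s


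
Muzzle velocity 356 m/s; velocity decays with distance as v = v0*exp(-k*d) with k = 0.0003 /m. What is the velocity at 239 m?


v = v0*exp(-k*d) = 356*exp(-0.0003*239) = 331.4 m/s

331.4 m/s


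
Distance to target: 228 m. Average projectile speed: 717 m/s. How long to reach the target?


t = d/v = 228/717 = 0.318 s

0.318 s


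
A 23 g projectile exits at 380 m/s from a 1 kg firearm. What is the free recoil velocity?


v_recoil = m_p * v_p / m_gun = 0.023 * 380 / 1 = 8.74 m/s

8.74 m/s


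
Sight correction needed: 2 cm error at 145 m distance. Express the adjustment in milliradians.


1 mrad subtends 1 cm per 10 m of range, so adj = error_cm / (dist_m / 10) = 2 / (145/10) = 0.1379 mrad

0.1379 mrad


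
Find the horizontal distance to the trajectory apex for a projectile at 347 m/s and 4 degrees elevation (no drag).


R = v0^2*sin(2*theta)/g = 347^2*sin(2*4°)/9.81 = 1708.23 m
apex_dist = R/2 = 1708.23/2 = 854.1 m

854.1 m


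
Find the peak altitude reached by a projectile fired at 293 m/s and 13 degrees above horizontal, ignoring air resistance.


H = (v0*sin(theta))^2 / (2g) = (293*sin(13°))^2 / (2*9.81) = 221.4 m

221.4 m


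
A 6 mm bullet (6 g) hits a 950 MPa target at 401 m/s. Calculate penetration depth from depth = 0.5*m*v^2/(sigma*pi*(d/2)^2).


A = pi*(d/2)^2 = pi*(6/2)^2 = 28.2743 mm^2
E = 0.5*m*v^2 = 0.5*0.006*401^2 = 482.403 J
depth = E/(sigma*A) = 482.403 J / (950 MPa * 28.2743 mm^2) = 482.403/(950 * 28.2743) m = 0.0179595 m ≈ 17.96 mm

17.96 mm


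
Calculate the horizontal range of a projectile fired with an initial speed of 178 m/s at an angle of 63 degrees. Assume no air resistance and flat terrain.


R = v0^2 * sin(2*theta) / g = 178^2 * sin(2*63°) / 9.81 = 2613 m

2613 m


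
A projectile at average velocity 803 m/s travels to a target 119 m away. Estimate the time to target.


t = d/v = 119/803 = 0.1482 s

0.1482 s


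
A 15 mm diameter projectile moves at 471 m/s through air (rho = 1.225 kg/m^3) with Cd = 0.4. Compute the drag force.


A = pi*(d/2)^2 = pi*(15/2000)^2 = 1.76715e-04 m^2
Fd = 0.5*Cd*rho*A*v^2 = 0.5*0.4*1.225*1.76715e-04*471^2 = 9.605 N

9.605 N


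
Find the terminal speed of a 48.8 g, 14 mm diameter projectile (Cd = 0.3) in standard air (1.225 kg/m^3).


A = pi*(d/2)^2 = pi*(14/2000)^2 = 1.53938e-04 m^2
vt = sqrt(2mg/(Cd*rho*A)) = sqrt(2*0.0488*9.81/(0.3 * 1.225 * 1.53938e-04)) = 130.1 m/s

130.1 m/s


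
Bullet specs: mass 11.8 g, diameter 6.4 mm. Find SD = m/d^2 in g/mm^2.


SD = m/d^2 = 11.8/6.4^2 = 0.2881 g/mm^2

0.2881 g/mm^2


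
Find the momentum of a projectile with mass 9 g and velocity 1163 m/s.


p = m*v = 0.009*1163 = 10.47 kg·m/s

10.47 kg·m/s


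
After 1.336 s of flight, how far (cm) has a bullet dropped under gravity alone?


drop = 0.5*g*t^2 = 0.5*9.81*1.336^2 = 8.75491 m ≈ 875.5 cm

875.5 cm


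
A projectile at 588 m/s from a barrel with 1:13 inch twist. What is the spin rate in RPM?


twist_m = 13*0.0254 = 0.3302 m
spin = v/twist = 588/0.3302 = 1780.739 rev/s
RPM = spin*60 = 1780.739*60 ≈ 106844 RPM

106844 RPM


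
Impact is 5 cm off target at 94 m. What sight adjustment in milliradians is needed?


1 mrad subtends 1 cm per 10 m of range, so adj = error_cm / (dist_m / 10) = 5 / (94/10) = 0.5319 mrad

0.5319 mrad


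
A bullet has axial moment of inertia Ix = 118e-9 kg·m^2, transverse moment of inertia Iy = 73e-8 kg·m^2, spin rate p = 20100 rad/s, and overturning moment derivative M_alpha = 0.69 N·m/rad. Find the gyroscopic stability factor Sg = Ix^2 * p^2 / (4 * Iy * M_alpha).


Sg = Ix^2 * p^2 / (4 * Iy * M_alpha) = (118e-9)^2 * 20100^2 / (4 * 73e-8 * 0.69) = 2.792

2.792


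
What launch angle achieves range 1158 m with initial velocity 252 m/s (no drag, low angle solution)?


sin(2*theta) = R*g/v0^2 = 1158*9.81/252^2 = 0.178886, theta = arcsin(0.178886)/2 = 5.152°

5.152 degrees


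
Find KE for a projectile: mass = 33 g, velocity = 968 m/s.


E = 0.5*m*v^2 = 0.5*0.033*968^2 = 15461 J

15461 J


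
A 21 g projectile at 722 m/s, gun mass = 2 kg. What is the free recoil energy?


v_r = m_p*v_p/m_gun = 0.021*722/2 = 7.581 m/s, E_r = 0.5*m_gun*v_r^2 = 0.5*2*7.581^2 = 57.47 J

57.47 J


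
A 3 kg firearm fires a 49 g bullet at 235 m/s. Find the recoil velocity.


v_recoil = m_p * v_p / m_gun = 0.049 * 235 / 3 = 3.838 m/s

3.838 m/s


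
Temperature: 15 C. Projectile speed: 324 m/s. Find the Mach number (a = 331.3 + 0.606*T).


a = 331.3 + 0.606*(15) = 340.39 m/s
M = v/a = 324/340.39 = 0.9518

0.9518


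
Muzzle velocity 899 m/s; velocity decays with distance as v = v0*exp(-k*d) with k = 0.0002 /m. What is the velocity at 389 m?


v = v0*exp(-k*d) = 899*exp(-0.0002*389) = 831.7 m/s

831.7 m/s


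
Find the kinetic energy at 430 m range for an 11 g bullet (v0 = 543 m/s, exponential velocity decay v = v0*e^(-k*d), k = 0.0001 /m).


v = v0*exp(-k*d) = 543*exp(-0.0001*430) = 520.146 m/s
E = 0.5*m*v^2 = 0.5*0.011*520.146^2 = 1488 J

1488 J


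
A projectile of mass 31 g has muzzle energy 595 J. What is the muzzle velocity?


v = sqrt(2*E/m) = sqrt(2*595/0.031) = 195.9 m/s

195.9 m/s


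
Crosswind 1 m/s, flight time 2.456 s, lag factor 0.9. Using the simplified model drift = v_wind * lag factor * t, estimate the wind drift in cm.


drift = v_wind * lag * t = 1 * 0.9 * 2.456 = 2.2104 m ≈ 221 cm

221 cm


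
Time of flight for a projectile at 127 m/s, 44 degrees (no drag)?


T = 2*v0*sin(theta)/g = 2*127*sin(44°)/9.81 = 17.99 s

17.99 s


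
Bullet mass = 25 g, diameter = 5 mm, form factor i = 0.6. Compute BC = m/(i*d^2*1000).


BC = m/(i*d^2*1000) = 25/(0.6 * 5^2 * 1000) = 0.001667

0.001667


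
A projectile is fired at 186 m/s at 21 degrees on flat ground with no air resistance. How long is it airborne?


T = 2*v0*sin(theta)/g = 2*186*sin(21°)/9.81 = 13.59 s

13.59 s


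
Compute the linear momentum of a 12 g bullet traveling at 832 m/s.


p = m*v = 0.012*832 = 9.984 kg·m/s

9.984 kg·m/s


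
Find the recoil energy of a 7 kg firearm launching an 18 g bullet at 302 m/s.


v_r = m_p*v_p/m_gun = 0.018*302/7 = 0.776571 m/s, E_r = 0.5*m_gun*v_r^2 = 0.5*7*0.776571^2 = 2.111 J

2.111 J


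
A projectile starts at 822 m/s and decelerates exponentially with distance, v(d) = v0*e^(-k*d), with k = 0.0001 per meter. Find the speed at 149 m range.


v = v0*exp(-k*d) = 822*exp(-0.0001*149) = 809.8 m/s

809.8 m/s


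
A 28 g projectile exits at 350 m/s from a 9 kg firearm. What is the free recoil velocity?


v_recoil = m_p * v_p / m_gun = 0.028 * 350 / 9 = 1.089 m/s

1.089 m/s


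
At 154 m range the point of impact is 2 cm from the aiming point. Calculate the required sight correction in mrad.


1 mrad subtends 1 cm per 10 m of range, so adj = error_cm / (dist_m / 10) = 2 / (154/10) = 0.1299 mrad

0.1299 mrad


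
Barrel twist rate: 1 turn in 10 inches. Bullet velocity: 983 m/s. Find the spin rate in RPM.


twist_m = 10*0.0254 = 0.254 m
spin = v/twist = 983/0.254 = 3870.079 rev/s
RPM = spin*60 = 3870.079*60 ≈ 232205 RPM

232205 RPM


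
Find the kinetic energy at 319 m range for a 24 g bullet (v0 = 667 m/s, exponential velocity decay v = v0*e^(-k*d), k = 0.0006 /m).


v = v0*exp(-k*d) = 667*exp(-0.0006*319) = 550.81 m/s
E = 0.5*m*v^2 = 0.5*0.024*550.81^2 = 3641 J

3641 J


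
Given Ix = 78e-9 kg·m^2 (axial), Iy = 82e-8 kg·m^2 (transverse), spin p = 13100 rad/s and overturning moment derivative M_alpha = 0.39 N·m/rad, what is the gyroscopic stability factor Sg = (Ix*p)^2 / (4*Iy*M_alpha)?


Sg = Ix^2 * p^2 / (4 * Iy * M_alpha) = (78e-9)^2 * 13100^2 / (4 * 82e-8 * 0.39) = 0.8162

0.8162


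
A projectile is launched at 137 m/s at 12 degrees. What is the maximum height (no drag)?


H = (v0*sin(theta))^2 / (2g) = (137*sin(12°))^2 / (2*9.81) = 41.35 m

41.35 m


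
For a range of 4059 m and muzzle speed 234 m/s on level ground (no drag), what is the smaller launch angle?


sin(2*theta) = R*g/v0^2 = 4059*9.81/234^2 = 0.727204, theta = arcsin(0.727204)/2 = 23.33°

23.33 degrees


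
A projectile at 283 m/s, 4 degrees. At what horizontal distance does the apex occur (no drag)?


R = v0^2*sin(2*theta)/g = 283^2*sin(2*4°)/9.81 = 1136.21 m
apex_dist = R/2 = 1136.21/2 = 568.1 m

568.1 m


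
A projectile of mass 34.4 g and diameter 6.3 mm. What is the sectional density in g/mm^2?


SD = m/d^2 = 34.4/6.3^2 = 0.8667 g/mm^2

0.8667 g/mm^2


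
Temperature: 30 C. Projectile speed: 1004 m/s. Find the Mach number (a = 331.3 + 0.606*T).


a = 331.3 + 0.606*(30) = 349.48 m/s
M = v/a = 1004/349.48 = 2.873

2.873


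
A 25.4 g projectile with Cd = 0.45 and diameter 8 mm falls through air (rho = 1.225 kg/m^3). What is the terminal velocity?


A = pi*(d/2)^2 = pi*(8/2000)^2 = 5.02655e-05 m^2
vt = sqrt(2mg/(Cd*rho*A)) = sqrt(2*0.0254*9.81/(0.45 * 1.225 * 5.02655e-05)) = 134.1 m/s

134.1 m/s


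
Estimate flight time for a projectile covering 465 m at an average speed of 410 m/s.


t = d/v = 465/410 = 1.134 s

1.134 s


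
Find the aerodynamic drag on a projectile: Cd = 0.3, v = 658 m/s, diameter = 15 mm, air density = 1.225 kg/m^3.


A = pi*(d/2)^2 = pi*(15/2000)^2 = 1.76715e-04 m^2
Fd = 0.5*Cd*rho*A*v^2 = 0.5*0.3*1.225*1.76715e-04*658^2 = 14.06 N

14.06 N


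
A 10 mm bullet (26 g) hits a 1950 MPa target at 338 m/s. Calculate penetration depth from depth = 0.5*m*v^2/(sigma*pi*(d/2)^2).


A = pi*(d/2)^2 = pi*(10/2)^2 = 78.5398 mm^2
E = 0.5*m*v^2 = 0.5*0.026*338^2 = 1485.17 J
depth = E/(sigma*A) = 1485.17 J / (1950 MPa * 78.5398 mm^2) = 1485.17/(1950 * 78.5398) m = 0.00969733 m ≈ 9.697 mm

9.697 mm


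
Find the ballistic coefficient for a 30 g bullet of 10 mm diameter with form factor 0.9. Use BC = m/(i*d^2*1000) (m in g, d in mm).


BC = m/(i*d^2*1000) = 30/(0.9 * 10^2 * 1000) = 0.0003333

0.0003333


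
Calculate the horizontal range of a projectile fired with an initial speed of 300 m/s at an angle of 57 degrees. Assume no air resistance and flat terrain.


R = v0^2 * sin(2*theta) / g = 300^2 * sin(2*57°) / 9.81 = 8381 m

8381 m


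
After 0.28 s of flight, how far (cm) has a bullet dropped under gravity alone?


drop = 0.5*g*t^2 = 0.5*9.81*0.28^2 = 0.384552 m ≈ 38.46 cm

38.46 cm


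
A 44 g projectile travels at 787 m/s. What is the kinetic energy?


E = 0.5*m*v^2 = 0.5*0.044*787^2 = 13626 J

13626 J


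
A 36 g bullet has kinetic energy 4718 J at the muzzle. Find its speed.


v = sqrt(2*E/m) = sqrt(2*4718/0.036) = 512 m/s

512 m/s


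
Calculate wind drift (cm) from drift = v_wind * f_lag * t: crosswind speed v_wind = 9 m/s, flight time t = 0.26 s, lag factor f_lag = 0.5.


drift = v_wind * lag * t = 9 * 0.5 * 0.26 = 1.17 m ≈ 117 cm

117 cm


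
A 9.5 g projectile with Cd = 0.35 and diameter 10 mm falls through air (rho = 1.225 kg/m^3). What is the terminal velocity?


A = pi*(d/2)^2 = pi*(10/2000)^2 = 7.85398e-05 m^2
vt = sqrt(2mg/(Cd*rho*A)) = sqrt(2*0.0095*9.81/(0.35 * 1.225 * 7.85398e-05)) = 74.4 m/s

74.4 m/s


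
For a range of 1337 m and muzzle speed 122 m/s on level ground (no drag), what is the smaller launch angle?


sin(2*theta) = R*g/v0^2 = 1337*9.81/122^2 = 0.881213, theta = arcsin(0.881213)/2 = 30.89°

30.89 degrees


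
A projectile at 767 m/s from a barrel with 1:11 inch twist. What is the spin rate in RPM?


twist_m = 11*0.0254 = 0.2794 m
spin = v/twist = 767/0.2794 = 2745.168 rev/s
RPM = spin*60 = 2745.168*60 ≈ 164710 RPM

164710 RPM


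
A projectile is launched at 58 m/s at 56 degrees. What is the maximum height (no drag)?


H = (v0*sin(theta))^2 / (2g) = (58*sin(56°))^2 / (2*9.81) = 117.8 m

117.8 m


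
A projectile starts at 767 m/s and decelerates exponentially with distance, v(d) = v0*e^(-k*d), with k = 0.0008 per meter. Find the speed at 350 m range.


v = v0*exp(-k*d) = 767*exp(-0.0008*350) = 579.7 m/s

579.7 m/s


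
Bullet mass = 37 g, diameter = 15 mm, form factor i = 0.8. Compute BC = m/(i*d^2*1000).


BC = m/(i*d^2*1000) = 37/(0.8 * 15^2 * 1000) = 0.0002056

0.0002056


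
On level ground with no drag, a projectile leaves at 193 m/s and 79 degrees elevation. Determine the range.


R = v0^2 * sin(2*theta) / g = 193^2 * sin(2*79°) / 9.81 = 1422 m

1422 m


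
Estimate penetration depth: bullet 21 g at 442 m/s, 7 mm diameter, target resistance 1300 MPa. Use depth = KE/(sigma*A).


A = pi*(d/2)^2 = pi*(7/2)^2 = 38.4845 mm^2
E = 0.5*m*v^2 = 0.5*0.021*442^2 = 2051.32 J
depth = E/(sigma*A) = 2051.32 J / (1300 MPa * 38.4845 mm^2) = 2051.32/(1300 * 38.4845) m = 0.041002 m ≈ 41 mm

41 mm


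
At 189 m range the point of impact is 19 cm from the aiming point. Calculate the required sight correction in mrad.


1 mrad subtends 1 cm per 10 m of range, so adj = error_cm / (dist_m / 10) = 19 / (189/10) = 1.005 mrad

1.005 mrad


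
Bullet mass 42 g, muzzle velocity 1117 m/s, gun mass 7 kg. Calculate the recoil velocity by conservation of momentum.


v_recoil = m_p * v_p / m_gun = 0.042 * 1117 / 7 = 6.702 m/s

6.702 m/s


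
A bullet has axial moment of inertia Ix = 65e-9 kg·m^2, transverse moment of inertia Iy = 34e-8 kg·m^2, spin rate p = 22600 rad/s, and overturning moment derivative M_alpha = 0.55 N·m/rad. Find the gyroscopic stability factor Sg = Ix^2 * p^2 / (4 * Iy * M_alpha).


Sg = Ix^2 * p^2 / (4 * Iy * M_alpha) = (65e-9)^2 * 22600^2 / (4 * 34e-8 * 0.55) = 2.885

2.885


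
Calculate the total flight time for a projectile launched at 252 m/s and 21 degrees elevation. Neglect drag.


T = 2*v0*sin(theta)/g = 2*252*sin(21°)/9.81 = 18.41 s

18.41 s


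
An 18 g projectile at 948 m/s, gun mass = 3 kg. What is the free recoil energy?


v_r = m_p*v_p/m_gun = 0.018*948/3 = 5.688 m/s, E_r = 0.5*m_gun*v_r^2 = 0.5*3*5.688^2 = 48.53 J

48.53 J


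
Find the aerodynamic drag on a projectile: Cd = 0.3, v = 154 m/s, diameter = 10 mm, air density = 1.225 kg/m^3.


A = pi*(d/2)^2 = pi*(10/2000)^2 = 7.85398e-05 m^2
Fd = 0.5*Cd*rho*A*v^2 = 0.5*0.3*1.225*7.85398e-05*154^2 = 0.3423 N

0.3423 N


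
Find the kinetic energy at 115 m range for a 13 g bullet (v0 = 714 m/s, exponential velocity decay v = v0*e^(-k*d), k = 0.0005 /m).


v = v0*exp(-k*d) = 714*exp(-0.0005*115) = 674.103 m/s
E = 0.5*m*v^2 = 0.5*0.013*674.103^2 = 2954 J

2954 J


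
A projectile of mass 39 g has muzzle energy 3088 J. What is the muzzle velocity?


v = sqrt(2*E/m) = sqrt(2*3088/0.039) = 397.9 m/s

397.9 m/s


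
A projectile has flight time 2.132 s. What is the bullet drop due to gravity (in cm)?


drop = 0.5*g*t^2 = 0.5*9.81*2.132^2 = 22.2953 m ≈ 2230 cm

2230 cm


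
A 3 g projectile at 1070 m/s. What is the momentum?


p = m*v = 0.003*1070 = 3.21 kg·m/s

3.21 kg·m/s


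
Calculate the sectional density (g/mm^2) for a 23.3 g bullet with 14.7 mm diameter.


SD = m/d^2 = 23.3/14.7^2 = 0.1078 g/mm^2

0.1078 g/mm^2


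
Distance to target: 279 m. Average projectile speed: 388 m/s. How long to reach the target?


t = d/v = 279/388 = 0.7191 s

0.7191 s


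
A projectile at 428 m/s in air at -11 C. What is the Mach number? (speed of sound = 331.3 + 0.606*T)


a = 331.3 + 0.606*(-11) = 324.634 m/s
M = v/a = 428/324.634 = 1.318

1.318


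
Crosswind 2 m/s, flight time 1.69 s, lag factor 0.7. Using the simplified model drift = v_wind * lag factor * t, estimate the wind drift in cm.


drift = v_wind * lag * t = 2 * 0.7 * 1.69 = 2.366 m ≈ 236.6 cm

236.6 cm


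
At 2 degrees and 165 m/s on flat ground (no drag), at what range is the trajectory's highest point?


R = v0^2*sin(2*theta)/g = 165^2*sin(2*2°)/9.81 = 193.59 m
apex_dist = R/2 = 193.59/2 = 96.8 m

96.8 m


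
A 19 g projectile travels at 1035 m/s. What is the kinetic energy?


E = 0.5*m*v^2 = 0.5*0.019*1035^2 = 10177 J

10177 J


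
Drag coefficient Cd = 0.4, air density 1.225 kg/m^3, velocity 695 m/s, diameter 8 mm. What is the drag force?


A = pi*(d/2)^2 = pi*(8/2000)^2 = 5.02655e-05 m^2
Fd = 0.5*Cd*rho*A*v^2 = 0.5*0.4*1.225*5.02655e-05*695^2 = 5.948 N

5.948 N


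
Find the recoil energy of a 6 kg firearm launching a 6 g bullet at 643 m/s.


v_r = m_p*v_p/m_gun = 0.006*643/6 = 0.643 m/s, E_r = 0.5*m_gun*v_r^2 = 0.5*6*0.643^2 = 1.24 J

1.24 J


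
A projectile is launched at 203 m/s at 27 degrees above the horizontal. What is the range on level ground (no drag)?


R = v0^2 * sin(2*theta) / g = 203^2 * sin(2*27°) / 9.81 = 3398 m

3398 m


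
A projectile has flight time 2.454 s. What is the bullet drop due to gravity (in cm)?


drop = 0.5*g*t^2 = 0.5*9.81*2.454^2 = 29.5385 m ≈ 2954 cm

2954 cm


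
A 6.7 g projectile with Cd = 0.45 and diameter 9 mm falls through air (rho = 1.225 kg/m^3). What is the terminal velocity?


A = pi*(d/2)^2 = pi*(9/2000)^2 = 6.36173e-05 m^2
vt = sqrt(2mg/(Cd*rho*A)) = sqrt(2*0.0067*9.81/(0.45 * 1.225 * 6.36173e-05)) = 61.22 m/s

61.22 m/s


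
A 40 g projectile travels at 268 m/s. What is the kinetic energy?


E = 0.5*m*v^2 = 0.5*0.04*268^2 = 1436 J

1436 J


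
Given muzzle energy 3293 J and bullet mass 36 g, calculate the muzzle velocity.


v = sqrt(2*E/m) = sqrt(2*3293/0.036) = 427.7 m/s

427.7 m/s


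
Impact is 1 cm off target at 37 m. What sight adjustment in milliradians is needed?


1 mrad subtends 1 cm per 10 m of range, so adj = error_cm / (dist_m / 10) = 1 / (37/10) = 0.2703 mrad

0.2703 mrad


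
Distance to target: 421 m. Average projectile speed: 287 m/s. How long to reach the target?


t = d/v = 421/287 = 1.467 s

1.467 s


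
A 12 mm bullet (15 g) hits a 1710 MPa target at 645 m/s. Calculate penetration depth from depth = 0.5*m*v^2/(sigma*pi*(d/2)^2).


A = pi*(d/2)^2 = pi*(12/2)^2 = 113.097 mm^2
E = 0.5*m*v^2 = 0.5*0.015*645^2 = 3120.19 J
depth = E/(sigma*A) = 3120.19 J / (1710 MPa * 113.097 mm^2) = 3120.19/(1710 * 113.097) m = 0.0161336 m ≈ 16.13 mm

16.13 mm


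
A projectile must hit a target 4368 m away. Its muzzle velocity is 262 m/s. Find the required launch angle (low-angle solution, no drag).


sin(2*theta) = R*g/v0^2 = 4368*9.81/262^2 = 0.624236, theta = arcsin(0.624236)/2 = 19.31°

19.31 degrees


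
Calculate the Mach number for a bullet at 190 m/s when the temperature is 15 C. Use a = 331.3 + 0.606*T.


a = 331.3 + 0.606*(15) = 340.39 m/s
M = v/a = 190/340.39 = 0.5582

0.5582


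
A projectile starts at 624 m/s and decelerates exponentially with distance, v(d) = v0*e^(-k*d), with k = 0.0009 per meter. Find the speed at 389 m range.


v = v0*exp(-k*d) = 624*exp(-0.0009*389) = 439.7 m/s

439.7 m/s


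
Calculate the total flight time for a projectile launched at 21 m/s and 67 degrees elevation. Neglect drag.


T = 2*v0*sin(theta)/g = 2*21*sin(67°)/9.81 = 3.941 s

3.941 s


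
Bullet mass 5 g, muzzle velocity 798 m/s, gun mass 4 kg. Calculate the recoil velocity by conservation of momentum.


v_recoil = m_p * v_p / m_gun = 0.005 * 798 / 4 = 0.9975 m/s

0.9975 m/s


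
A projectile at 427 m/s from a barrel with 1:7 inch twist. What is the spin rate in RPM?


twist_m = 7*0.0254 = 0.1778 m
spin = v/twist = 427/0.1778 = 2401.575 rev/s
RPM = spin*60 = 2401.575*60 ≈ 144094 RPM

144094 RPM


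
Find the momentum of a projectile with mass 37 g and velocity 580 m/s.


p = m*v = 0.037*580 = 21.46 kg·m/s

21.46 kg·m/s


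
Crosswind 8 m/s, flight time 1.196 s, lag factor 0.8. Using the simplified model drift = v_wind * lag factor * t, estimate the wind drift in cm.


drift = v_wind * lag * t = 8 * 0.8 * 1.196 = 7.6544 m ≈ 765.4 cm

765.4 cm
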